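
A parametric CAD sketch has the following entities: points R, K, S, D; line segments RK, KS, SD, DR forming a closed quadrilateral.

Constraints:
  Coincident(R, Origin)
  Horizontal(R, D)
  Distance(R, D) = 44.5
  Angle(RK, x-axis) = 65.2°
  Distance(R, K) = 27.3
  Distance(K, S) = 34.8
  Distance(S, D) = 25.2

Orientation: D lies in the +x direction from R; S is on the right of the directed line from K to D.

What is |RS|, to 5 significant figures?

22.608

R is at the origin; R and D share the same y with |RD| = 44.5 and D in +x, so D = (44.5, 0). RK runs at 65.2° with |RK| = 27.3, so K = (11.451, 24.782). S is determined by |KS| = 34.8 and |SD| = 25.2 together: it lies at the intersection of circle(K, 34.8) and circle(D, 25.2). With |KD| = 41.309, the foot of the radical line on KD is 27.626 from K and the perpendicular offset is √(34.8² − 27.626²) = 21.162. Taking the right-of-KD solution: S = (20.858, -8.7222).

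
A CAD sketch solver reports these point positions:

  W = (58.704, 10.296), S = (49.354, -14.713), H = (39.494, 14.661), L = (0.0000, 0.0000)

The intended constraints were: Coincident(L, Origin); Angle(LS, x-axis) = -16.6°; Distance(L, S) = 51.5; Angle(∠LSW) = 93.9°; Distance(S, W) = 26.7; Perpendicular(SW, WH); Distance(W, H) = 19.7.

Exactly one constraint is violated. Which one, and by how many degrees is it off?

Perpendicular(SW, WH) — off by 7.70°.

L = (0.00, 0.00) ✓; LS at -16.60° ✓; |LS| = 51.50 ✓; ∠LSW = 93.90° ✓; |SW| = 26.70 ✓; ∠(SW, WH) = 97.70° ✗; |WH| = 19.70 ✓.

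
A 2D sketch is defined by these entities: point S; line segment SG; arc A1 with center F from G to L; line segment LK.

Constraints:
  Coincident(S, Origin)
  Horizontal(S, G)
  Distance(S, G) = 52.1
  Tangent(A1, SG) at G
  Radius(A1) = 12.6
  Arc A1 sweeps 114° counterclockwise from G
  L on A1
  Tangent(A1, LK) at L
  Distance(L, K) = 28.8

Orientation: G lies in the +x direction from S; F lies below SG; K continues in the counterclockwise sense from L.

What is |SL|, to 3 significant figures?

44.3

S is at the origin; SG is horizontal with |SG| = 52.1 and G on the +x side, so G = (52.1, 0.00). Since A1 is tangent to SG there, FG ⟂ SG, so F = G + (0, -12.6) = (52.1, -12.6). On A1, G sits at bearing 90° from F; a 114° counterclockwise sweep puts L at bearing 204°, so L = F + 12.6·(cos 204°, sin 204°) = (40.6, -17.7). Then |SL| = |L − S| = 44.3.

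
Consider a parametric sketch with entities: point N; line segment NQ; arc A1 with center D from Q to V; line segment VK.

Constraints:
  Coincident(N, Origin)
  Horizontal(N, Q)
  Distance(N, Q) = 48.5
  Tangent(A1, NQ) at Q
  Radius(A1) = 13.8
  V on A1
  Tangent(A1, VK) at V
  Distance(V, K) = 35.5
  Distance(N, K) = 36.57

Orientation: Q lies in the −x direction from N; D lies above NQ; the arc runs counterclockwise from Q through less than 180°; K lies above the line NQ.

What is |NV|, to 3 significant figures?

38.0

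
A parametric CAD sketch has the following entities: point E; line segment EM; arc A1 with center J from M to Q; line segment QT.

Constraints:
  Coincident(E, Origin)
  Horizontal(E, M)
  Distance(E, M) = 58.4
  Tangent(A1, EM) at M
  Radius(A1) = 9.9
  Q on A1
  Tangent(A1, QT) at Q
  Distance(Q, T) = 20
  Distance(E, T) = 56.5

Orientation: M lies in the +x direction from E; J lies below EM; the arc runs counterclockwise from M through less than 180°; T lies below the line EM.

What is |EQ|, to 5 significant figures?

49.460

Checks: ∠(JM, ME) = 90.00° ✓; |JQ| = 9.900 ✓; ∠(JQ, QT) = 90.00° ✓; |QT| = 20.00 ✓; |ET| = 56.50 ✓.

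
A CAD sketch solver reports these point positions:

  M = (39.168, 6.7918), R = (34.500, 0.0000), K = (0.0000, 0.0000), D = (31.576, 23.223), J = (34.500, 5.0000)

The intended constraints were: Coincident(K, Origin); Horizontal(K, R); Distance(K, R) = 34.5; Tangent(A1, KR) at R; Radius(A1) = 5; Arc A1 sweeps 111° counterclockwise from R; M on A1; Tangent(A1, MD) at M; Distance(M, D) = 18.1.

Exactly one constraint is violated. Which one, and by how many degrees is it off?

Tangent(A1, MD) at M — off by 3.80°.

K = (0.00, 0.00) ✓; K.y = 0.00, R.y = 0.00 ✓; |KR| = 34.50 ✓; ∠(JR, RK) = 90.00° ✓; |JR| = 5.000 ✓; bearing(J→M) − bearing(J→R) = 111.0° ✓; |JM| = 5.000 ✓; ∠(JM, MD) = 86.20° ✗; |MD| = 18.10 ✓.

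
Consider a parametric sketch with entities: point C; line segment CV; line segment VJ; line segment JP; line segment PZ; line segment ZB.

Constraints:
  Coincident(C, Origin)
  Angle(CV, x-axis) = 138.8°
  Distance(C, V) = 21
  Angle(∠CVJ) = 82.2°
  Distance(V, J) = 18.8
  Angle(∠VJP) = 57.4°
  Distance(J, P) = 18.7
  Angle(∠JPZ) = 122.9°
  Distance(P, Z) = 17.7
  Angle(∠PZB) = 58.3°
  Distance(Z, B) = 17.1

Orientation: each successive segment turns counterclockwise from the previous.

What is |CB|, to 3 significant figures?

19.8

C is at the origin; CV runs at 138.8° with length 21.0, so V = (-15.8, 13.8). ∠CVJ = 82.2° gives VJ at -123° from the x-axis; with |VJ| = 18.8, J = (-26.1, -1.86). ∠VJP = 57.4° gives JP at -0.800° from the x-axis; with |JP| = 18.7, P = (-7.45, -2.12). ∠JPZ = 122.9° gives PZ at 56.3° from the x-axis; with |PZ| = 17.7, Z = (2.37, 12.6). ∠PZB = 58.3° gives ZB at 178° from the x-axis; with |ZB| = 17.1, B = (-14.7, 13.2). Then |CB| = |B − C| = 19.8.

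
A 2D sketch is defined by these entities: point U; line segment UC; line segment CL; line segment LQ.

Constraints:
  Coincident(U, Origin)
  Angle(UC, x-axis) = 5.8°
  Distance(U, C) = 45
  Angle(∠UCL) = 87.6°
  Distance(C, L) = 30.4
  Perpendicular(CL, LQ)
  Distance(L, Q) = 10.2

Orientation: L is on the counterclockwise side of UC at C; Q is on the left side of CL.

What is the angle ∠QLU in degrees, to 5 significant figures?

32.384°

∠UCL = 87.6°, so CL runs at 5.8° + (180° − 87.6°) = 98.200° from the x-axis; with |CL| = 30.4, L = C + 30.4·(cos 98.200°, sin 98.200°) = (40.434, 34.637). The perpendicularity gives LQ at right angles to CL; with |LQ| = 10.2 on the left of CL, Q = L + 10.2·(-0.98978, -0.14263) = (30.338, 33.182). Then cos ∠QLU = LQ·LU / (|LQ||LU|), giving 32.384°.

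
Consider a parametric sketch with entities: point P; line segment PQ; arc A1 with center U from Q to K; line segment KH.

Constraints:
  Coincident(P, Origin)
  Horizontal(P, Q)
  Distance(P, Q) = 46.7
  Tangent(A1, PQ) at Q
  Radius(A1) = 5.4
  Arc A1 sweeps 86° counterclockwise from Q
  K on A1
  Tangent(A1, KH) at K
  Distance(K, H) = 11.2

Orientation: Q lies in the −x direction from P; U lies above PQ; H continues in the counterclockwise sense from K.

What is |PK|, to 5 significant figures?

41.617

P is at the origin; P and Q share the same y with |PQ| = 46.7 and Q on the −x side, so Q = (-46.700, 0.0000). Since A1 is tangent to PQ there, UQ ⟂ PQ, so U = Q + (0, 5.4) = (-46.700, 5.4000). On A1, Q sits at bearing -90° from U; an 86° counterclockwise sweep puts K at bearing -4°, so K = U + 5.4·(cos -4°, sin -4°) = (-41.313, 5.0233). Then |PK| = |K − P| = 41.617.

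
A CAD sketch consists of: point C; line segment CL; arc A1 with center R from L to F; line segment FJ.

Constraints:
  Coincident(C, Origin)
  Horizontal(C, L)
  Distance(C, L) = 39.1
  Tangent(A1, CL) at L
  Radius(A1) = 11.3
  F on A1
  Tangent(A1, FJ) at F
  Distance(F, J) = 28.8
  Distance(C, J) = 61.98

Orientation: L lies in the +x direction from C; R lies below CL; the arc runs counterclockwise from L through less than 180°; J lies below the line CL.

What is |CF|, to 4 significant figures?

34.65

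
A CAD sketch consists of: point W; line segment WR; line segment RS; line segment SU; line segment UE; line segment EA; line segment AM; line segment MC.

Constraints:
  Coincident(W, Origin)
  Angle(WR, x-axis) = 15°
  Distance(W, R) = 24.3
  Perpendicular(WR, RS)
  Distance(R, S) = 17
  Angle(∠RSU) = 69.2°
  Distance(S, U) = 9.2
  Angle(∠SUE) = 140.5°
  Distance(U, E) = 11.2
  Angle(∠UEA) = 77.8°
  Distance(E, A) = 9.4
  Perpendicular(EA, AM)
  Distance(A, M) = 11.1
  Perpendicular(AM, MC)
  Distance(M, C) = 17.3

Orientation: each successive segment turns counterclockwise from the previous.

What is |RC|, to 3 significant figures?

25.0

W is at the origin; WR runs at 15.0° with length 24.3, so R = (23.5, 6.29). The perpendicularity gives RS at right angles to WR, so RS runs at 105°; with |RS| = 17.0, S = (19.1, 22.7). ∠RSU = 69.2° gives SU at -144° from the x-axis; with |SU| = 9.2, U = (11.6, 17.3). ∠SUE = 140.5° gives UE at -105° from the x-axis; with |UE| = 11.2, E = (8.77, 6.50). ∠UEA = 77.8° gives EA at -2.50° from the x-axis; with |EA| = 9.4, A = (18.2, 6.09). The perpendicularity gives AM at right angles to EA, so AM runs at 87.5°; with |AM| = 11.1, M = (18.6, 17.2). AM is perpendicular to MC, so MC runs at 178°; with |MC| = 17.3, C = (1.36, 17.9). Then |RC| = |C − R| = 25.0.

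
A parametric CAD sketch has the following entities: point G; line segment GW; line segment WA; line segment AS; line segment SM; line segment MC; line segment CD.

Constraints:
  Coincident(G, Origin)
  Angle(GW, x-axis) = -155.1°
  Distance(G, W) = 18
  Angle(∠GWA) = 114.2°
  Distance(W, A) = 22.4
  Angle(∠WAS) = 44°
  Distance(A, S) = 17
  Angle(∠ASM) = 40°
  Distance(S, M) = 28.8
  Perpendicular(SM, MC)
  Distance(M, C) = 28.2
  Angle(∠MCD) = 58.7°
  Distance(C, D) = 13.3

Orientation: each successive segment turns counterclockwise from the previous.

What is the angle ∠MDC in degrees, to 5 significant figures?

93.208°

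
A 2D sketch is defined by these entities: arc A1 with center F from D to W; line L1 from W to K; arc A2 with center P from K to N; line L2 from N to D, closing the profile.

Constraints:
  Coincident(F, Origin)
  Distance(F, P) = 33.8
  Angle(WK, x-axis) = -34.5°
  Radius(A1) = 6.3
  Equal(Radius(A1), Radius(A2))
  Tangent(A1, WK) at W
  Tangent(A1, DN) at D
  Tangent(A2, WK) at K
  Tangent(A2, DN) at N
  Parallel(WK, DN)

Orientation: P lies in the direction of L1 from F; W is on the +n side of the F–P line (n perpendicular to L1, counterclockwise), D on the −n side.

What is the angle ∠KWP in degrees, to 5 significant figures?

10.558°

The slot axis is L1's direction at -34.5°, so u = (cos -34.5°, sin -34.5°) = (0.82413, -0.56641) and n = (−sin -34.5°, cos -34.5°) = (0.56641, 0.82413). F is at the origin and P lies 33.8 along u from F, so P = 33.8·u = (27.855, -19.145). Tangency of A1 to both parallel lines with radius 6.3 puts W and D at F ± 6.3·n: W = (3.5684, 5.1920), D = (-3.5684, -5.1920). Equal radii place K and N the same way about P: K = P + 6.3·n = (31.424, -13.953), N = P − 6.3·n = (24.287, -24.337). Then cos ∠KWP = WK·WP / (|WK||WP|), giving 10.558°.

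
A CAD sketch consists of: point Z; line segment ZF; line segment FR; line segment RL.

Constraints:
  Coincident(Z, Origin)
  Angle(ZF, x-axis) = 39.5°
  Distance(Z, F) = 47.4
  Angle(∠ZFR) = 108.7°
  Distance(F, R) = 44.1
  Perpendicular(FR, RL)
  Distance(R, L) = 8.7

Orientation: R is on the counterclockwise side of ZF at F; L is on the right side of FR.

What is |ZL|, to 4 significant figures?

79.93

Z is at the origin; ZF runs at 39.5° with length 47.4, so F = 47.4·(cos 39.5°, sin 39.5°) = (36.58, 30.15). ∠ZFR = 108.7°, so FR runs at 39.5° + (180° − 108.7°) = 110.8° from the x-axis; with |FR| = 44.1, R = F + 44.1·(cos 110.8°, sin 110.8°) = (20.91, 71.38). FR is perpendicular to RL; with |RL| = 8.7 on the right of FR, L = R + 8.7·(0.9348, 0.3551) = (29.05, 74.47). Then |ZL| = |L − Z| = 79.93.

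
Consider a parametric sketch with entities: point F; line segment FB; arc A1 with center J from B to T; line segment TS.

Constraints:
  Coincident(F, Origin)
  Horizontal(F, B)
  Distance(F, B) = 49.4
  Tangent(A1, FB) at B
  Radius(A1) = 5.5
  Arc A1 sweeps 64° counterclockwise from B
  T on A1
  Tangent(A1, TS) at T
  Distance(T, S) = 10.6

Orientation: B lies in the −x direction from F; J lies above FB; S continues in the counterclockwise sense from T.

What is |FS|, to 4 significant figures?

41.76

On A1, B sits at bearing -90° from J; a 64° counterclockwise sweep puts T at bearing -26°, so T = J + 5.5·(cos -26°, sin -26°) = (-44.46, 3.089). The tangent condition forces JT to be normal to TS, so TS runs along (−sin -26°, cos -26°); with |TS| = 10.6, S = (-39.81, 12.62). Then |FS| = |S − F| = 41.76.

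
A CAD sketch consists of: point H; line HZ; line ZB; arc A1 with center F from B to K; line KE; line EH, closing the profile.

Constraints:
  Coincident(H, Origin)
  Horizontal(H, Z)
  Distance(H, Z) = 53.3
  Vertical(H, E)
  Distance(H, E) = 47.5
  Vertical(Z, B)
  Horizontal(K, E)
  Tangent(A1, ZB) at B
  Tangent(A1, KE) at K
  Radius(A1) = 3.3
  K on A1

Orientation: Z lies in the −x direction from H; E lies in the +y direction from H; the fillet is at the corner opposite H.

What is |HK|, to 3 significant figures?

69.0

The virtual corner opposite H is at (-53.3, 47.5). Since A1 is tangent to ZB there, FB ⟂ ZB and since A1 is tangent to KE there, FK ⟂ KE, with radius 3.3, so the center F sits 3.3 in from both sides at F = (-50.0, 44.2). That places the tangent points at B = (-53.3, 44.2) on ZB and K = (-50.0, 47.5) on KE. Then |HK| = |K − H| = 69.0.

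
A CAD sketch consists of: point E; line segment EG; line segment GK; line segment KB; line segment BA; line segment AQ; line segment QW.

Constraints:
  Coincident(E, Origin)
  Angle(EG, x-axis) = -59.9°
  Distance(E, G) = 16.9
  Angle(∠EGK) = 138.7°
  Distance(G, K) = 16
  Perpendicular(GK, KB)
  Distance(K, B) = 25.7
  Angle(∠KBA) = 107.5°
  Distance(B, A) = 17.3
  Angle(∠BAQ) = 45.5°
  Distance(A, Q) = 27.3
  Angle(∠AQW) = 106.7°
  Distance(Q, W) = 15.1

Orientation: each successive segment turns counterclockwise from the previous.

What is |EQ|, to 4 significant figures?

25.01

E is at the origin; EG runs at -59.9° with length 16.9, so G = (8.476, -14.62). ∠EGK = 138.7° gives GK at -18.60° from the x-axis; with |GK| = 16.0, K = (23.64, -19.72). The perpendicularity gives KB at right angles to GK, so KB runs at 71.40°; with |KB| = 25.7, B = (31.84, 4.633). ∠KBA = 107.5° gives BA at 143.9° from the x-axis; with |BA| = 17.3, A = (17.86, 14.83). ∠BAQ = 45.5° gives AQ at -81.60° from the x-axis; with |AQ| = 27.3, Q = (21.85, -12.18). Then |EQ| = |Q − E| = 25.01.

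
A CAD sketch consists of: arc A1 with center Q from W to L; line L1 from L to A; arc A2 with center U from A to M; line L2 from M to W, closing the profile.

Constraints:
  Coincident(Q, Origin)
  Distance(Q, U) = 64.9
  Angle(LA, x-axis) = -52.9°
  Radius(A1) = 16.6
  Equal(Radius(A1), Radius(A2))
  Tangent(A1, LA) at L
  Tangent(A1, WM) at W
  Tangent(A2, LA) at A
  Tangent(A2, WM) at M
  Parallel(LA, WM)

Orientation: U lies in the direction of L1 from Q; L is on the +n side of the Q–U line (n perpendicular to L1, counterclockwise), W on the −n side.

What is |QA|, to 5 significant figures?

66.989

The slot axis is L1's direction at -52.9°, so u = (cos -52.9°, sin -52.9°) = (0.60321, -0.79758) and n = (−sin -52.9°, cos -52.9°) = (0.79758, 0.60321). Q is at the origin and U lies 64.9 along u from Q, so U = 64.9·u = (39.148, -51.763). Tangency of A1 to both parallel lines with radius 16.6 puts L and W at Q ± 16.6·n: L = (13.240, 10.013), W = (-13.240, -10.013). Equal radii place A and M the same way about U: A = U + 16.6·n = (52.388, -41.750), M = U − 16.6·n = (25.908, -61.776). Then |QA| = |A − Q| = 66.989.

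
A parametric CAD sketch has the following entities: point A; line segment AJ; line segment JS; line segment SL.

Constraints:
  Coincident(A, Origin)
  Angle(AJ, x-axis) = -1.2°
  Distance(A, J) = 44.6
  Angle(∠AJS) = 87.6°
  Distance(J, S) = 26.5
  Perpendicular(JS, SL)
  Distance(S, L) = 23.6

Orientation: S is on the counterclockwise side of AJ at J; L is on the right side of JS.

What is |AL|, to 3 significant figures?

72.5

A is at the origin; AJ runs at -1.2° with length 44.6, so J = 44.6·(cos -1.2°, sin -1.2°) = (44.6, -0.934). ∠AJS = 87.6°, so JS runs at -1.2° + (180° − 87.6°) = 91.2° from the x-axis; with |JS| = 26.5, S = J + 26.5·(cos 91.2°, sin 91.2°) = (44.0, 25.6). The perpendicularity gives SL at right angles to JS; with |SL| = 23.6 on the right of JS, L = S + 23.6·(1.00, 0.0209) = (67.6, 26.1). Then |AL| = |L − A| = 72.5.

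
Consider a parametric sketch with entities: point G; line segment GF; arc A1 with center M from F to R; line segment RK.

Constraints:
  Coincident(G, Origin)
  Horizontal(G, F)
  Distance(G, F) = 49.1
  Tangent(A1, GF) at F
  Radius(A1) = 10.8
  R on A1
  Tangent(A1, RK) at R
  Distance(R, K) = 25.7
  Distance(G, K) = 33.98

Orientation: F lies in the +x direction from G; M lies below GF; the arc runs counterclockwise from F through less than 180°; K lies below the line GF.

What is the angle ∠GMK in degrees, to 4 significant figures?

39.91°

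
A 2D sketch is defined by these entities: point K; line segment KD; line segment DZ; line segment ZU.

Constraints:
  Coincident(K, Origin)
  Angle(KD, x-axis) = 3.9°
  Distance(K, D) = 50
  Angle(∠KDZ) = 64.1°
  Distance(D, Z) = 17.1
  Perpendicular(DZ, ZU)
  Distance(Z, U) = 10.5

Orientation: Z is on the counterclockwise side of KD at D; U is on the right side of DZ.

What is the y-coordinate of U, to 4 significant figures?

23.46

K is at the origin; KD runs at 3.9° with length 50.0, so D = 50.0·(cos 3.9°, sin 3.9°) = (49.88, 3.401). ∠KDZ = 64.1°, so DZ runs at 3.9° + (180° − 64.1°) = 119.8° from the x-axis; with |DZ| = 17.1, Z = D + 17.1·(cos 119.8°, sin 119.8°) = (41.39, 18.24). The perpendicularity gives ZU at right angles to DZ; with |ZU| = 10.5 on the right of DZ, U = Z + 10.5·(0.8678, 0.4970) = (50.50, 23.46). So U.y = 23.46.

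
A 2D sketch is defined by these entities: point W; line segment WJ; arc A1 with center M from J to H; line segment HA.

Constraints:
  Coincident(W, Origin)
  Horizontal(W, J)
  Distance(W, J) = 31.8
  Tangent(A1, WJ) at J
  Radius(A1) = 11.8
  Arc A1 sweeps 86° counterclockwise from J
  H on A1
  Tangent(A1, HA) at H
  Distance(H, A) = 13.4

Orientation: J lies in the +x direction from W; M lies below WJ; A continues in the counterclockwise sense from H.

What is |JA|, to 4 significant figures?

27.46

W is at the origin; W and J share the same y with |WJ| = 31.8 and J on the +x side, so J = (31.80, 0.000). The tangent condition forces MJ to be normal to WJ, so M = J + (0, -11.8) = (31.80, -11.80). On A1, J sits at bearing 90° from M; an 86° counterclockwise sweep puts H at bearing 176°, so H = M + 11.8·(cos 176°, sin 176°) = (20.03, -10.98). The tangent condition forces MH to be normal to HA, so HA runs along (−sin 176°, cos 176°); with |HA| = 13.4, A = (19.09, -24.34). Then |JA| = |A − J| = 27.46.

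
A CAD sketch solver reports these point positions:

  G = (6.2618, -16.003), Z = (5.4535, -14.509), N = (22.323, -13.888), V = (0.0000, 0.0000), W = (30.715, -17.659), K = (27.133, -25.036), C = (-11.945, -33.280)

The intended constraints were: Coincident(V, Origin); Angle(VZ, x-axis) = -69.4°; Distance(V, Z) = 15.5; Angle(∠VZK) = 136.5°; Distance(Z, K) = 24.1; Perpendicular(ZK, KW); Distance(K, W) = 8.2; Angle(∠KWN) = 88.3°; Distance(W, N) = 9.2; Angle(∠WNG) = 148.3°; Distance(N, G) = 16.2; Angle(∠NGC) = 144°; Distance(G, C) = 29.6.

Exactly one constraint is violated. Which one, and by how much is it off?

Distance(G, C) = 29.6 — off by 4.50.

V = (0.00, 0.00) ✓; VZ at -69.40° ✓; |VZ| = 15.50 ✓; ∠VZK = 136.5° ✓; |ZK| = 24.10 ✓; ∠(ZK, KW) = 90.00° ✓; |KW| = 8.201 ✓; ∠KWN = 88.30° ✓; |WN| = 9.200 ✓; ∠WNG = 148.3° ✓; |NG| = 16.20 ✓; ∠NGC = 144.0° ✓; |GC| = 25.10 ✗.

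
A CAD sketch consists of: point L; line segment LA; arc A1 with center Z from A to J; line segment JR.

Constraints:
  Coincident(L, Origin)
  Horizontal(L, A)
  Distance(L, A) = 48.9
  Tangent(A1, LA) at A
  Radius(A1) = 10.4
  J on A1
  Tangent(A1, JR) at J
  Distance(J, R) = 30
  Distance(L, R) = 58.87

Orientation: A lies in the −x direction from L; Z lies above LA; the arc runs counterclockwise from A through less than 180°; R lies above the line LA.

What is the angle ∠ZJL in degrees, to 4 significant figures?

157.0°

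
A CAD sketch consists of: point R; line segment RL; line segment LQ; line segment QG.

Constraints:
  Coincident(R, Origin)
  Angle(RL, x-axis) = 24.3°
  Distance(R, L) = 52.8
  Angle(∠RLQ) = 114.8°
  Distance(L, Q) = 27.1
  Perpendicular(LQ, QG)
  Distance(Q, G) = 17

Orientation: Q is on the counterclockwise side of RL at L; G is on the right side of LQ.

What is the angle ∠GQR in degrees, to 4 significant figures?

134.2°

R is at the origin; RL runs at 24.3° with length 52.8, so L = 52.8·(cos 24.3°, sin 24.3°) = (48.12, 21.73). ∠RLQ = 114.8°, so LQ runs at 24.3° + (180° − 114.8°) = 89.50° from the x-axis; with |LQ| = 27.1, Q = L + 27.1·(cos 89.50°, sin 89.50°) = (48.36, 48.83). LQ ⟂ QG; with |QG| = 17.0 on the right of LQ, G = Q + 17.0·(1.000, -0.008727) = (65.36, 48.68). Then cos ∠GQR = QG·QR / (|QG||QR|), giving 134.2°.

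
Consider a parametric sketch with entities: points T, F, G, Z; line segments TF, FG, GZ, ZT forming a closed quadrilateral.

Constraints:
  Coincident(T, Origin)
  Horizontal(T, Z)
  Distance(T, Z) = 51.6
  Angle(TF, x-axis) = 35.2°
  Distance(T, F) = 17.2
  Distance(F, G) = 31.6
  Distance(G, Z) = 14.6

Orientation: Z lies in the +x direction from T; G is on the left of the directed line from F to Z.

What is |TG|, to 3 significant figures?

47.4

Checks: |FG| = 31.60 ✓; |GZ| = 14.60 ✓.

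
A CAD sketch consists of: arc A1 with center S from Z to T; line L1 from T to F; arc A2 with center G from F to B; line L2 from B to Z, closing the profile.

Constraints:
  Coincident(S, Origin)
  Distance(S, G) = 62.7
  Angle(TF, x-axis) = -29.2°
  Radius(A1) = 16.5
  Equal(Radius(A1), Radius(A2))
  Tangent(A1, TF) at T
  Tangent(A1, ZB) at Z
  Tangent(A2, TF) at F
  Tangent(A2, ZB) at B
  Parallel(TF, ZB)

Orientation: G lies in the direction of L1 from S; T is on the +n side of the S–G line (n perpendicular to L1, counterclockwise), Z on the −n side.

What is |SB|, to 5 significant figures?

64.835

The slot axis is L1's direction at -29.2°, so u = (cos -29.2°, sin -29.2°) = (0.87292, -0.48786) and n = (−sin -29.2°, cos -29.2°) = (0.48786, 0.87292). S is at the origin and G lies 62.7 along u from S, so G = 62.7·u = (54.732, -30.589). Tangency of A1 to both parallel lines with radius 16.5 puts T and Z at S ± 16.5·n: T = (8.0497, 14.403), Z = (-8.0497, -14.403). Equal radii place F and B the same way about G: F = G + 16.5·n = (62.782, -16.186), B = G − 16.5·n = (46.683, -44.992). Then |SB| = |B − S| = 64.835.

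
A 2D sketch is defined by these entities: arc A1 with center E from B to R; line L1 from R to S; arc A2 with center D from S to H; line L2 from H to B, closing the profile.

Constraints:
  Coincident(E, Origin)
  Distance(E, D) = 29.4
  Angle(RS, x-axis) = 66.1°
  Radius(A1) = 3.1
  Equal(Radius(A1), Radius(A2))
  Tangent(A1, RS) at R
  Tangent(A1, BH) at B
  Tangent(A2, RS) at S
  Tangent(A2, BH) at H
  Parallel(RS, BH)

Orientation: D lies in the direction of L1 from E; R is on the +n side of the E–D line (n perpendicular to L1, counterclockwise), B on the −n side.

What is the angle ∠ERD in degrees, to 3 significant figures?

84.0°

The slot axis is L1's direction at 66.1°, so u = (cos 66.1°, sin 66.1°) = (0.405, 0.914) and n = (−sin 66.1°, cos 66.1°) = (-0.914, 0.405). E is at the origin and D lies 29.4 along u from E, so D = 29.4·u = (11.9, 26.9). Tangency of A1 to both parallel lines with radius 3.1 puts R and B at E ± 3.1·n: R = (-2.83, 1.26), B = (2.83, -1.26). Then cos ∠ERD = RE·RD / (|RE||RD|), giving 84.0°.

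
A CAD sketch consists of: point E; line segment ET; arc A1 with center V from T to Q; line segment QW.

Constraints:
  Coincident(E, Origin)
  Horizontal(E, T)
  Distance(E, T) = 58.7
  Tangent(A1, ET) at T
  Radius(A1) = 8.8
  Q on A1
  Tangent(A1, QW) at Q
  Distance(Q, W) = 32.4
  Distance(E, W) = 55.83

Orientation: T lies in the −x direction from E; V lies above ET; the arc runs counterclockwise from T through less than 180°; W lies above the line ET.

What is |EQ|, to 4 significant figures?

50.64

E is at the origin; E and T share the same y with |ET| = 58.7 and T on the −x side, so T = (-58.70, 0.000). The tangent condition forces VT to be normal to ET, so V = T + (0, 8.8) = (-58.70, 8.800). Since VQ ⟂ QW (tangency), |VW| = √(8.8² + 32.4²) = 33.57 regardless of where Q sits on A1. So W lies on both circle(E, 55.83) and circle(V, 33.57); the above-ET intersection is W = (-41.33, 37.53). Q is the foot of the tangent from W: Q = (-50.24, 6.381).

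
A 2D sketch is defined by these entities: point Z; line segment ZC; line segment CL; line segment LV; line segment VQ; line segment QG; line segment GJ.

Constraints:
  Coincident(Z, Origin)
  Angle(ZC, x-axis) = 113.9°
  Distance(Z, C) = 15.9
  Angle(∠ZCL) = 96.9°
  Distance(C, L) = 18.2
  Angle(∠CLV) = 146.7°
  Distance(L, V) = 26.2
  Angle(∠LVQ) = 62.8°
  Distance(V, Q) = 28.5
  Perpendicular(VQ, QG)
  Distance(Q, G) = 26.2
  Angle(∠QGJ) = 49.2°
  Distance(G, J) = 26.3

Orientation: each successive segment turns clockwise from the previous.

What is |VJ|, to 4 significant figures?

12.45

Z is at the origin; ZC runs at 113.9° with length 15.9, so C = (-6.442, 14.54). ∠ZCL = 96.9° gives CL at 30.80° from the x-axis; with |CL| = 18.2, L = (9.191, 23.86). ∠CLV = 146.7° gives LV at -2.500° from the x-axis; with |LV| = 26.2, V = (35.37, 22.71). ∠LVQ = 62.8° gives VQ at -119.7° from the x-axis; with |VQ| = 28.5, Q = (21.25, -2.043). The perpendicularity gives QG at right angles to VQ, so QG runs at 150.3°; with |QG| = 26.2, G = (-1.512, 10.94). ∠QGJ = 49.2° gives GJ at 19.50° from the x-axis; with |GJ| = 26.3, J = (23.28, 19.72). Then |VJ| = |J − V| = 12.45.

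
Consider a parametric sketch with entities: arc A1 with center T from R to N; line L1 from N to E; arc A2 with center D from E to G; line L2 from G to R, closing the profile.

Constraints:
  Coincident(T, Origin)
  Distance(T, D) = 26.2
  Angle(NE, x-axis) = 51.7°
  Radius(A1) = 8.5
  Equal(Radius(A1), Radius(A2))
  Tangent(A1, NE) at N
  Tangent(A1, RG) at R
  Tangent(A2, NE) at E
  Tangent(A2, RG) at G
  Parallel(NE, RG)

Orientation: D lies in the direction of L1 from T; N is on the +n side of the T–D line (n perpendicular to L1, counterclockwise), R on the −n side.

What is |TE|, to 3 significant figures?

27.5

The slot axis is L1's direction at 51.7°, so u = (cos 51.7°, sin 51.7°) = (0.620, 0.785) and n = (−sin 51.7°, cos 51.7°) = (-0.785, 0.620). T is at the origin and D lies 26.2 along u from T, so D = 26.2·u = (16.2, 20.6). Tangency of A1 to both parallel lines with radius 8.5 puts N and R at T ± 8.5·n: N = (-6.67, 5.27), R = (6.67, -5.27). Equal radii place E and G the same way about D: E = D + 8.5·n = (9.57, 25.8), G = D − 8.5·n = (22.9, 15.3). Then |TE| = |E − T| = 27.5.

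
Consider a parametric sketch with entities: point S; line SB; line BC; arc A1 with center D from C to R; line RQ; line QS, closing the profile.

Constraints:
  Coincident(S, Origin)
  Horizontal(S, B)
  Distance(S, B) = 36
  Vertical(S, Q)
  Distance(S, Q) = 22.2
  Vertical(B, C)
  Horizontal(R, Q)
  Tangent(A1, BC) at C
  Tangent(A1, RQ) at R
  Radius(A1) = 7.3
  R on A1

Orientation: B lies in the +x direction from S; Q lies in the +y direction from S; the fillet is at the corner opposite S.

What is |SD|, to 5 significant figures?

32.337

SQ is vertical with |SQ| = 22.2 and Q on the +y side, so Q = (0.0000, 22.200). The virtual corner opposite S is at (36.000, 22.200). Tangency of A1 to BC means the radius DC is perpendicular to BC and A1 meets RQ tangentially, so DR is at right angles to RQ, with radius 7.3, so the center D sits 7.3 in from both sides at D = (28.700, 14.900). Then |SD| = |D − S| = 32.337.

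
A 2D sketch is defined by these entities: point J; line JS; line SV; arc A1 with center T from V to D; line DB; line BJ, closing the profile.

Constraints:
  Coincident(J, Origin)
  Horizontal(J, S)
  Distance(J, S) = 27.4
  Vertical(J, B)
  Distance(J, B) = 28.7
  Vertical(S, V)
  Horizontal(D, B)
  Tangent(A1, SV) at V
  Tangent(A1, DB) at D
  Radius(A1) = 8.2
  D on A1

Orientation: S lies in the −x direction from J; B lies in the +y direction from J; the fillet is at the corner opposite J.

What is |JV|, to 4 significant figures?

34.22

The virtual corner opposite J is at (-27.40, 28.70). The tangent condition forces TV to be normal to SV and A1 meets DB tangentially, so TD is at right angles to DB, with radius 8.2, so the center T sits 8.2 in from both sides at T = (-19.20, 20.50). That places the tangent points at V = (-27.40, 20.50) on SV and D = (-19.20, 28.70) on DB. Then |JV| = |V − J| = 34.22.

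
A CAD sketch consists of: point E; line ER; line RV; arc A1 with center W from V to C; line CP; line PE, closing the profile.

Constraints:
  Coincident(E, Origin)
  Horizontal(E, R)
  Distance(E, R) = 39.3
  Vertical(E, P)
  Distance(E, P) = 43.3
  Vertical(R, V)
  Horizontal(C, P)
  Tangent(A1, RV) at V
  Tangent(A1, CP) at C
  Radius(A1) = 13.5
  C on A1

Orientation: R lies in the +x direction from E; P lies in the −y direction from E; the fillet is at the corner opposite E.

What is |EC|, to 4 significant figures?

50.40

The virtual corner opposite E is at (39.30, -43.30). The tangent condition forces WV to be normal to RV and tangency of A1 to CP means the radius WC is perpendicular to CP, with radius 13.5, so the center W sits 13.5 in from both sides at W = (25.80, -29.80). That places the tangent points at V = (39.30, -29.80) on RV and C = (25.80, -43.30) on CP. Then |EC| = |C − E| = 50.40.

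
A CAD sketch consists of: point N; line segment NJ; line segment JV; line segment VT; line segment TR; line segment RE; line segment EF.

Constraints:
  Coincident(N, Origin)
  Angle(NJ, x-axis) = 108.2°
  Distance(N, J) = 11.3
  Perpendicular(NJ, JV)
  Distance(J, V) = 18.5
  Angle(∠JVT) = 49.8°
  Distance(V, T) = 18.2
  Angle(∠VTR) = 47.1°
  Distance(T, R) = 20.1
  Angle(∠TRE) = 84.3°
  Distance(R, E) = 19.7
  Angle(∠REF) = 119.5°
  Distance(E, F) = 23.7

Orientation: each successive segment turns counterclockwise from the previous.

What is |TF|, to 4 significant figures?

29.38

N is at the origin; NJ runs at 108.2° with length 11.3, so J = (-3.529, 10.73). NJ ⟂ JV, so JV runs at -161.8°; with |JV| = 18.5, V = (-21.10, 4.956). ∠JVT = 49.8° gives VT at -31.60° from the x-axis; with |VT| = 18.2, T = (-5.602, -4.580). ∠VTR = 47.1° gives TR at 101.3° from the x-axis; with |TR| = 20.1, R = (-9.541, 15.13). ∠TRE = 84.3° gives RE at -163.0° from the x-axis; with |RE| = 19.7, E = (-28.38, 9.371). ∠REF = 119.5° gives EF at -102.5° from the x-axis; with |EF| = 23.7, F = (-33.51, -13.77). Then |TF| = |F − T| = 29.38.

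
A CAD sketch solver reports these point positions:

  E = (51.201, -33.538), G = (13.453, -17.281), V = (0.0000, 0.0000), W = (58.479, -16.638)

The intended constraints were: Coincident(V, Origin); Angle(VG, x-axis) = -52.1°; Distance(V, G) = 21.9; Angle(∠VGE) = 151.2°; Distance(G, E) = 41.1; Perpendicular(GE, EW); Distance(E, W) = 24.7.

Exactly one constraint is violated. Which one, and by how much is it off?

Distance(E, W) = 24.7 — off by 6.30.

V = (0.00, 0.00) ✓; VG at -52.10° ✓; |VG| = 21.90 ✓; ∠VGE = 151.2° ✓; |GE| = 41.10 ✓; ∠(GE, EW) = 90.00° ✓; |EW| = 18.40 ✗.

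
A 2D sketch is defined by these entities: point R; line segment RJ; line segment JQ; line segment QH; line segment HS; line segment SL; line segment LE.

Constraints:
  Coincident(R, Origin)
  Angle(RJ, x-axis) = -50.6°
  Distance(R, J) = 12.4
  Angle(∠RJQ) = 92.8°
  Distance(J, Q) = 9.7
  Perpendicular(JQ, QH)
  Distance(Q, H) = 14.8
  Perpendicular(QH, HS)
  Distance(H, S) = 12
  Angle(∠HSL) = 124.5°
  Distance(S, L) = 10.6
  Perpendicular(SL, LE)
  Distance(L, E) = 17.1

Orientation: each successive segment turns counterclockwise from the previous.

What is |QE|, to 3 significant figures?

5.33

∠HSL = 124.5° gives SL at -87.9° from the x-axis; with |SL| = 10.6, L = (-2.41, -9.66). SL is perpendicular to LE, so LE runs at 2.10°; with |LE| = 17.1, E = (14.7, -9.04). Then |QE| = |E − Q| = 5.33.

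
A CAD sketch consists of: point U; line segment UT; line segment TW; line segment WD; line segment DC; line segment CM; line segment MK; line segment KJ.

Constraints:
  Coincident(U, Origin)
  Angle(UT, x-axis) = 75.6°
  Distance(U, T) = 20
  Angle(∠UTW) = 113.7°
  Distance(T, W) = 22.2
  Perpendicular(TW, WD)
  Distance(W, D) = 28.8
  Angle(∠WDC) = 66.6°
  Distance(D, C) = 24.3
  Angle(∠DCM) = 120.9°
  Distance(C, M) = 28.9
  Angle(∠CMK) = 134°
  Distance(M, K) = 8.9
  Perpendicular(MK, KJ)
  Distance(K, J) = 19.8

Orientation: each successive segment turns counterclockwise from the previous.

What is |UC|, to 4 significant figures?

7.981

The perpendicularity gives WD at right angles to TW, so WD runs at -128.1°; with |WD| = 28.8, D = (-30.27, 10.41). ∠WDC = 66.6° gives DC at -14.70° from the x-axis; with |DC| = 24.3, C = (-6.762, 4.240). Then |UC| = |C − U| = 7.981.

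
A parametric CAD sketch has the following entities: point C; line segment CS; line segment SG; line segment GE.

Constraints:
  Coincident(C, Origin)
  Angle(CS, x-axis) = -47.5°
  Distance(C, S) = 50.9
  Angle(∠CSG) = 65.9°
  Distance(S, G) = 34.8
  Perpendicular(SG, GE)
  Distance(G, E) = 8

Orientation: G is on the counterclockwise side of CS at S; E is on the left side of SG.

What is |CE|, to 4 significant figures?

40.94

C is at the origin; CS runs at -47.5° with length 50.9, so S = 50.9·(cos -47.5°, sin -47.5°) = (34.39, -37.53). ∠CSG = 65.9°, so SG runs at -47.5° + (180° − 65.9°) = 66.60° from the x-axis; with |SG| = 34.8, G = S + 34.8·(cos 66.60°, sin 66.60°) = (48.21, -5.590). SG ⟂ GE; with |GE| = 8.0 on the left of SG, E = G + 8.0·(-0.9178, 0.3971) = (40.87, -2.412). Then |CE| = |E − C| = 40.94.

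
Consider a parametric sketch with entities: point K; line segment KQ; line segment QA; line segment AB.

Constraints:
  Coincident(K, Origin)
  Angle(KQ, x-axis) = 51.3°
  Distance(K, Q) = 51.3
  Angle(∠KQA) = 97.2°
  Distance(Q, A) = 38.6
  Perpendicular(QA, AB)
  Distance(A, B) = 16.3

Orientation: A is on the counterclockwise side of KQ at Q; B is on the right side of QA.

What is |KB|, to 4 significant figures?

80.89

∠KQA = 97.2°, so QA runs at 51.3° + (180° − 97.2°) = 134.1° from the x-axis; with |QA| = 38.6, A = Q + 38.6·(cos 134.1°, sin 134.1°) = (5.213, 67.76). QA ⟂ AB; with |AB| = 16.3 on the right of QA, B = A + 16.3·(0.7181, 0.6959) = (16.92, 79.10). Then |KB| = |B − K| = 80.89.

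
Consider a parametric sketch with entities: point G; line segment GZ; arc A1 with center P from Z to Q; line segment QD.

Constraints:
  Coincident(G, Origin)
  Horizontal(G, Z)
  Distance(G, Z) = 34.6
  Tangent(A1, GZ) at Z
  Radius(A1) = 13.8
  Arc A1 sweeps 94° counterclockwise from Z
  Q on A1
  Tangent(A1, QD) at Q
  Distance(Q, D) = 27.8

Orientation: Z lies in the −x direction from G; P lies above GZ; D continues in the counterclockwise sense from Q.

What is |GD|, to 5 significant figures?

48.212

On A1, Z sits at bearing -90° from P; a 94° counterclockwise sweep puts Q at bearing 4°, so Q = P + 13.8·(cos 4°, sin 4°) = (-20.834, 14.763). Since A1 is tangent to QD there, PQ ⟂ QD, so QD runs along (−sin 4°, cos 4°); with |QD| = 27.8, D = (-22.773, 42.495). Then |GD| = |D − G| = 48.212.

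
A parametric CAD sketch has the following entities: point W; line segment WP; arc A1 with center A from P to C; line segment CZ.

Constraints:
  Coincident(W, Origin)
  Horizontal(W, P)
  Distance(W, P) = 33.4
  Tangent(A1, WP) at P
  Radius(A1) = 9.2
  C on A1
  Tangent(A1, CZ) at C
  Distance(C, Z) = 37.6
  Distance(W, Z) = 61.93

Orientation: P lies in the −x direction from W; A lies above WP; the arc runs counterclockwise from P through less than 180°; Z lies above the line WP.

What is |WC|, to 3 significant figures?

28.1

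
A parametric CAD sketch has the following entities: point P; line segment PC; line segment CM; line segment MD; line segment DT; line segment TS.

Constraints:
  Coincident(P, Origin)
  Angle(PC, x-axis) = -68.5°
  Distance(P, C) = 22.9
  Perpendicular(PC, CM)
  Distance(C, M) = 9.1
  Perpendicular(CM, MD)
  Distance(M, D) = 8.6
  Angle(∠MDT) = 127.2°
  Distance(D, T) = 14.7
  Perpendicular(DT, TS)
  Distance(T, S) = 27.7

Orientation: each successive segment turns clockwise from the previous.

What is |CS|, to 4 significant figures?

19.89

∠MDT = 127.2° gives DT at 58.70° from the x-axis; with |DT| = 14.7, T = (4.411, -4.080). DT ⟂ TS, so TS runs at -31.30°; with |TS| = 27.7, S = (28.08, -18.47). Then |CS| = |S − C| = 19.89.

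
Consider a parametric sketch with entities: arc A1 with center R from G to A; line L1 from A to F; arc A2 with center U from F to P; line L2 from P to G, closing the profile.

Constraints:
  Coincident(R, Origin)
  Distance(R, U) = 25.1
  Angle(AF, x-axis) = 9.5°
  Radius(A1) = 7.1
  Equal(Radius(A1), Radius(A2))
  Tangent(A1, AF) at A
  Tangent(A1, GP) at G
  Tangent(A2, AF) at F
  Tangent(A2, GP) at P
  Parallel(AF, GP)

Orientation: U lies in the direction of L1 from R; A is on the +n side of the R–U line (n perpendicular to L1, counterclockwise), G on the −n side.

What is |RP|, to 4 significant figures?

26.08

The slot axis is L1's direction at 9.5°, so u = (cos 9.5°, sin 9.5°) = (0.9863, 0.1650) and n = (−sin 9.5°, cos 9.5°) = (-0.1650, 0.9863). R is at the origin and U lies 25.1 along u from R, so U = 25.1·u = (24.76, 4.143). Tangency of A1 to both parallel lines with radius 7.1 puts A and G at R ± 7.1·n: A = (-1.172, 7.003), G = (1.172, -7.003). Equal radii place F and P the same way about U: F = U + 7.1·n = (23.58, 11.15), P = U − 7.1·n = (25.93, -2.860). Then |RP| = |P − R| = 26.08.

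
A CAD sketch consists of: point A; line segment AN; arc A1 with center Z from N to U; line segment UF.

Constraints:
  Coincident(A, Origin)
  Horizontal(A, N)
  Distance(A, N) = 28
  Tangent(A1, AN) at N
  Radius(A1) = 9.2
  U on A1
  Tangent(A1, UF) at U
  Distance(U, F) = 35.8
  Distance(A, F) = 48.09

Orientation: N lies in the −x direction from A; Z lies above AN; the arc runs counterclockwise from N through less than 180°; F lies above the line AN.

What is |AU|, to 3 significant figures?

20.8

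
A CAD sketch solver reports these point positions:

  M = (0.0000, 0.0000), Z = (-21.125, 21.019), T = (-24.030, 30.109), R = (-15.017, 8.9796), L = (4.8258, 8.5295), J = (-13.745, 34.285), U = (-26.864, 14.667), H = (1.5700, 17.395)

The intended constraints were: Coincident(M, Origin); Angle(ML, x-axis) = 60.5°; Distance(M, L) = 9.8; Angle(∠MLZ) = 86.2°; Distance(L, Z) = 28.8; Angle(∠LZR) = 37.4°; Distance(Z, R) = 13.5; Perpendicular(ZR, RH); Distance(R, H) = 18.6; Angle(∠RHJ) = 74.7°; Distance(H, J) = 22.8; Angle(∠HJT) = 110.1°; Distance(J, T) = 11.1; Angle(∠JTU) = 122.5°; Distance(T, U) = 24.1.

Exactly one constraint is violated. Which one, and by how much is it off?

Distance(T, U) = 24.1 — off by 8.40.

M = (0.00, 0.00) ✓; ML at 60.50° ✓; |ML| = 9.800 ✓; ∠MLZ = 86.20° ✓; |LZ| = 28.80 ✓; ∠LZR = 37.40° ✓; |ZR| = 13.50 ✓; ∠(ZR, RH) = 90.00° ✓; |RH| = 18.60 ✓; ∠RHJ = 74.70° ✓; |HJ| = 22.80 ✓; ∠HJT = 110.1° ✓; |JT| = 11.10 ✓; ∠JTU = 122.5° ✓; |TU| = 15.70 ✗.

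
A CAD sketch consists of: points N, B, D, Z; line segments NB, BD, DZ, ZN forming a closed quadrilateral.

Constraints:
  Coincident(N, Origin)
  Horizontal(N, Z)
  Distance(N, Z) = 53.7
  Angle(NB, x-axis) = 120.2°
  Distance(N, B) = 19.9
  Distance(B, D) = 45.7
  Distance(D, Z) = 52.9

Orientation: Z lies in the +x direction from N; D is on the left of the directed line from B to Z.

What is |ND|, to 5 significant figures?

52.176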